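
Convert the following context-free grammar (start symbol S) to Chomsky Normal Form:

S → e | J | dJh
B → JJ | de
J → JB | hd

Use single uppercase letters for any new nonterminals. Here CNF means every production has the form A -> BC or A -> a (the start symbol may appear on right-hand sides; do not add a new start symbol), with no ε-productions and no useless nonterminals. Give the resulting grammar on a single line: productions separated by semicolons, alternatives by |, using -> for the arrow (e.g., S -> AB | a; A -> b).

No ε-productions.
After unit-elimination: S -> e | JB | hd | dJh; B -> JJ | de; J -> JB | hd.
TERM: introduce A -> d, C -> e, D -> h and substitute in every rule of length ≥2.
BIN: S -> AJD becomes S -> AE, E -> JD.

S -> e | AE | DA | JB; A -> d; B -> AC | JJ; C -> e; D -> h; E -> JD; J -> DA | JB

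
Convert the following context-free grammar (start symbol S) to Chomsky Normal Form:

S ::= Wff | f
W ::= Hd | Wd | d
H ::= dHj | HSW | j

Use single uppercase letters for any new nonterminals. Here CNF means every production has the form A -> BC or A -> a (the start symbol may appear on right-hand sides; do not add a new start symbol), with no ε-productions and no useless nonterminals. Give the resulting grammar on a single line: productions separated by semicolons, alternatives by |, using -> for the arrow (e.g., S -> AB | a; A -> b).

No ε-productions.
No unit productions to eliminate.
TERM: introduce A -> d, C -> f, B -> j and substitute in every rule of length ≥2.
BIN: H -> AHB becomes H -> AD, D -> HB; H -> HSW becomes H -> HE, E -> SW; S -> WCC becomes S -> WF, F -> CC.

S -> f | WF; A -> d; B -> j; C -> f; D -> HB; E -> SW; F -> CC; H -> j | AD | HE; W -> d | HA | WA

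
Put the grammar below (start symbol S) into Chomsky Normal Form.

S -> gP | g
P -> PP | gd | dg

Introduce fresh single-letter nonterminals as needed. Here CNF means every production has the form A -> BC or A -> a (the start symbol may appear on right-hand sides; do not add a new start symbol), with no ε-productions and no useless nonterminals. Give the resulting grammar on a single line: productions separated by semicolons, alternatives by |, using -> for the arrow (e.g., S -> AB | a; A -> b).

No ε-productions.
No unit productions to eliminate.
TERM: introduce A -> d, B -> g and substitute in every rule of length ≥2.

S -> g | BP; A -> d; B -> g; P -> AB | BA | PP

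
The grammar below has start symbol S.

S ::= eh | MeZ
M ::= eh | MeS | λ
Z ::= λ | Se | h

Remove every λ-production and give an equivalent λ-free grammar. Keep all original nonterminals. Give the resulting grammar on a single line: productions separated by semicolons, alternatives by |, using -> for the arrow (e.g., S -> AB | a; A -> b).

Nullable set: {M, Z}.
S -> MeZ: M, Z nullable, giving Me | MeZ | e | eZ.
Drop M -> λ.
M -> MeS: M nullable, giving MeS | eS.
Drop Z -> λ.
Unchanged (no nullable symbols): S -> eh; M -> eh; Z -> Se; Z -> h.

S -> e | Me | eZ | eh | MeZ; M -> eS | eh | MeS; Z -> h | Se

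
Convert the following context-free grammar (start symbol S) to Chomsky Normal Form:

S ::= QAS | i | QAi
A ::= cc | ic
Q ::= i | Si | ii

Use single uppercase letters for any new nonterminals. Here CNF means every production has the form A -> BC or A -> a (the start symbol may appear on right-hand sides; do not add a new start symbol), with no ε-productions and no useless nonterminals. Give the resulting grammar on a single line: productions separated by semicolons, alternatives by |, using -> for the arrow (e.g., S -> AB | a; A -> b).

S -> i | QD | QE; A -> BB | CB; B -> c; C -> i; D -> AC; E -> AS; Q -> i | CC | SC

No ε-productions.
No unit productions to eliminate.
TERM: introduce B -> c, C -> i and substitute in every rule of length ≥2.
BIN: S -> QAC becomes S -> QD, D -> AC; S -> QAS becomes S -> QE, E -> AS.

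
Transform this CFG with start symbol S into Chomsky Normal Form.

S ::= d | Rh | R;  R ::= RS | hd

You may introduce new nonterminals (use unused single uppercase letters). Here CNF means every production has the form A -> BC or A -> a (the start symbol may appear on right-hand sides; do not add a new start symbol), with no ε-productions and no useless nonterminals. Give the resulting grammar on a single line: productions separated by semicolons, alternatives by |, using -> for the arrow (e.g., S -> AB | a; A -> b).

S -> d | AB | RA | RS; A -> h; B -> d; R -> AB | RS

No ε-productions.
After unit-elimination: S -> d | RS | Rh | hd; R -> RS | hd.
TERM: introduce B -> d, A -> h and substitute in every rule of length ≥2.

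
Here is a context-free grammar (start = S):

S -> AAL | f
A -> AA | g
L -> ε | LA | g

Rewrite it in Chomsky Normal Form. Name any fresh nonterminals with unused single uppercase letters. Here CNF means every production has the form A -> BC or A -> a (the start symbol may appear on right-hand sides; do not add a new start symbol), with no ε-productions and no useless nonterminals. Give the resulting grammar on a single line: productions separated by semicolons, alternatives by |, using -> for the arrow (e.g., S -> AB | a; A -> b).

Nullable: {L}; after ε-elimination: S -> f | AA | AAL; A -> g | AA; L -> A | g | LA.
After unit-elimination: S -> f | AA | AAL; A -> g | AA; L -> g | AA | LA.
BIN: S -> AAL becomes S -> AB, B -> AL.

S -> f | AA | AB; A -> g | AA; B -> AL; L -> g | AA | LA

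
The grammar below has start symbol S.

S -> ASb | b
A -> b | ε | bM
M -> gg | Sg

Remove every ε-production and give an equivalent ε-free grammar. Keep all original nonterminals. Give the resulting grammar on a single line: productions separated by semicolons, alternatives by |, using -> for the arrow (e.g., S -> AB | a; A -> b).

Nullable set: {A}.
S -> ASb: A nullable, giving ASb | Sb.
Drop A -> ε.
Unchanged (no nullable symbols): S -> b; A -> b; A -> bM; M -> Sg; M -> gg.

S -> b | Sb | ASb; A -> b | bM; M -> Sg | gg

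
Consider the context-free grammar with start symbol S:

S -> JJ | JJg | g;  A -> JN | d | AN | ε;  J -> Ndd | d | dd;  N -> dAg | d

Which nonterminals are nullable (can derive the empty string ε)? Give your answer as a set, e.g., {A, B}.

{A}

Directly nullable (have an ε-rule): {A}.
Not nullable: J, N, S — each has a terminal in every rule's right-hand side or depends on a non-nullable symbol.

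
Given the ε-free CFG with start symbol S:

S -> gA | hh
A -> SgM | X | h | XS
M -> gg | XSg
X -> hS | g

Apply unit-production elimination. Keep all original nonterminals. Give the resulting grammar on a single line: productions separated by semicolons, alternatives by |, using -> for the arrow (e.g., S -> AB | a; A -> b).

Unit productions: A->X.
Unit pairs (A ⇒* B via units): (A,X).
S: inherits non-unit rules of {S} → gA | hh.
A: inherits non-unit rules of {A, X} → SgM | XS | g | h | hS.
M: inherits non-unit rules of {M} → XSg | gg.
X: inherits non-unit rules of {X} → g | hS.

S -> gA | hh; A -> g | h | XS | hS | SgM; M -> gg | XSg; X -> g | hS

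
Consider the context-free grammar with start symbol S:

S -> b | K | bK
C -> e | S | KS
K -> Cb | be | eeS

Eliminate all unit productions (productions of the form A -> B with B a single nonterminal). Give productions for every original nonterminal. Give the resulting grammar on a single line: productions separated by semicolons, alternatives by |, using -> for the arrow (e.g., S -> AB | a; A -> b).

S -> b | Cb | bK | be | eeS; C -> b | e | Cb | KS | bK | be | eeS; K -> Cb | be | eeS

Unit productions: C->S, S->K.
Unit pairs (A ⇒* B via units): (C,K), (C,S), (S,K).
S: inherits non-unit rules of {K, S} → Cb | b | bK | be | eeS.
C: inherits non-unit rules of {C, K, S} → Cb | KS | b | bK | be | e | eeS.
K: inherits non-unit rules of {K} → Cb | be | eeS.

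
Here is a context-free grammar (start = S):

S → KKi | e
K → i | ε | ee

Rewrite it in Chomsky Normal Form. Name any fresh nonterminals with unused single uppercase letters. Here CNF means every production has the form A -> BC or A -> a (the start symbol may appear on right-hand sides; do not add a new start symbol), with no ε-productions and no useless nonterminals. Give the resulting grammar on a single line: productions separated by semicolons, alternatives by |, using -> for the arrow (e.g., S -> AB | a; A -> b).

Nullable: {K}; after ε-elimination: S -> e | i | Ki | KKi; K -> i | ee.
No unit productions to eliminate.
TERM: introduce A -> e, B -> i and substitute in every rule of length ≥2.
BIN: S -> KKB becomes S -> KC, C -> KB.

S -> e | i | KB | KC; A -> e; B -> i; C -> KB; K -> i | AA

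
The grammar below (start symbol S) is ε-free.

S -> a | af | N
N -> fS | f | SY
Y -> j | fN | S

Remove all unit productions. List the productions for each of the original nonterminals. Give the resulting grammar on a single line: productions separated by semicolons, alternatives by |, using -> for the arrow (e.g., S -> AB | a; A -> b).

Unit productions: S->N, Y->S.
Unit pairs (A ⇒* B via units): (S,N), (Y,N), (Y,S).
S: inherits non-unit rules of {N, S} → SY | a | af | f | fS.
N: inherits non-unit rules of {N} → SY | f | fS.
Y: inherits non-unit rules of {N, S, Y} → SY | a | af | f | fN | fS | j.

S -> a | f | SY | af | fS; N -> f | SY | fS; Y -> a | f | j | SY | af | fN | fS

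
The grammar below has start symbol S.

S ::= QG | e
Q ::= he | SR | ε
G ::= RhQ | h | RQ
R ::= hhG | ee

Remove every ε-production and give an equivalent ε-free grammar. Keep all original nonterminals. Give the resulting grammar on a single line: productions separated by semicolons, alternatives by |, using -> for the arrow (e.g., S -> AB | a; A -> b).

Nullable set: {Q}.
S -> QG: Q nullable, giving G | QG.
G -> RQ: Q nullable, giving R | RQ.
G -> RhQ: Q nullable, giving Rh | RhQ.
Drop Q -> ε.
Unchanged (no nullable symbols): S -> e; G -> h; Q -> SR; Q -> he; R -> ee; R -> hhG.

S -> G | e | QG; G -> R | h | RQ | Rh | RhQ; Q -> SR | he; R -> ee | hhG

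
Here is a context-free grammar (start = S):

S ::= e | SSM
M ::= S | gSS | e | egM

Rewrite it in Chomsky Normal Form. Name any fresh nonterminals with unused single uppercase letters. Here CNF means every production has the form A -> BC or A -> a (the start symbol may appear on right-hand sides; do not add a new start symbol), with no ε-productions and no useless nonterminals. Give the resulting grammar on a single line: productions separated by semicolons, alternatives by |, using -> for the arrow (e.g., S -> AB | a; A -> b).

No ε-productions.
After unit-elimination: S -> e | SSM; M -> e | SSM | egM | gSS.
TERM: introduce A -> e, B -> g and substitute in every rule of length ≥2.
BIN: M -> ABM becomes M -> AC, C -> BM; M -> BSS becomes M -> BD, D -> SS; M -> SSM becomes M -> SE, E -> SM; S -> SSM becomes S -> SF, F -> SM.

S -> e | SF; A -> e; B -> g; C -> BM; D -> SS; E -> SM; F -> SM; M -> e | AC | BD | SE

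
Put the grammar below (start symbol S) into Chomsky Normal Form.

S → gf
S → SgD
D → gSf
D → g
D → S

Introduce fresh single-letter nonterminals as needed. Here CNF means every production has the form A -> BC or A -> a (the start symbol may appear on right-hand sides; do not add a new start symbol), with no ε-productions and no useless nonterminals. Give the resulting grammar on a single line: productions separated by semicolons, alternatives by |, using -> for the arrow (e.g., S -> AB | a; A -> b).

No ε-productions.
After unit-elimination: S -> gf | SgD; D -> g | gf | SgD | gSf.
TERM: introduce B -> f, A -> g and substitute in every rule of length ≥2.
BIN: D -> ASB becomes D -> AC, C -> SB; D -> SAD becomes D -> SE, E -> AD; S -> SAD becomes S -> SF, F -> AD.

S -> AB | SF; A -> g; B -> f; C -> SB; D -> g | AB | AC | SE; E -> AD; F -> AD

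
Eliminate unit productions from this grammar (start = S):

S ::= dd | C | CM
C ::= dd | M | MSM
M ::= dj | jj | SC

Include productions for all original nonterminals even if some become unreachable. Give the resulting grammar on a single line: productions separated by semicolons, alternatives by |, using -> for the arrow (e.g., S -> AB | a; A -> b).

Unit productions: C->M, S->C.
Unit pairs (A ⇒* B via units): (C,M), (S,C), (S,M).
S: inherits non-unit rules of {C, M, S} → CM | MSM | SC | dd | dj | jj.
C: inherits non-unit rules of {C, M} → MSM | SC | dd | dj | jj.
M: inherits non-unit rules of {M} → SC | dj | jj.

S -> CM | SC | dd | dj | jj | MSM; C -> SC | dd | dj | jj | MSM; M -> SC | dj | jj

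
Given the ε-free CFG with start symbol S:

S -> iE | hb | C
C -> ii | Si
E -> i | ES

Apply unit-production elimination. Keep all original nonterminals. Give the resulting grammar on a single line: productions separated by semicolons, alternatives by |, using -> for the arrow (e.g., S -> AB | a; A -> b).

S -> Si | hb | iE | ii; C -> Si | ii; E -> i | ES

Unit productions: S->C.
Unit pairs (A ⇒* B via units): (S,C).
S: inherits non-unit rules of {C, S} → Si | hb | iE | ii.
C: inherits non-unit rules of {C} → Si | ii.
E: inherits non-unit rules of {E} → ES | i.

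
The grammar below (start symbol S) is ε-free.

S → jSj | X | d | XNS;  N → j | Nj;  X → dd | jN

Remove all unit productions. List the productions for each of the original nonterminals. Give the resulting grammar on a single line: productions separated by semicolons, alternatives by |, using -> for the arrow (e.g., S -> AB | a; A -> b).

Unit productions: S->X.
Unit pairs (A ⇒* B via units): (S,X).
S: inherits non-unit rules of {S, X} → XNS | d | dd | jN | jSj.
N: inherits non-unit rules of {N} → Nj | j.
X: inherits non-unit rules of {X} → dd | jN.

S -> d | dd | jN | XNS | jSj; N -> j | Nj; X -> dd | jN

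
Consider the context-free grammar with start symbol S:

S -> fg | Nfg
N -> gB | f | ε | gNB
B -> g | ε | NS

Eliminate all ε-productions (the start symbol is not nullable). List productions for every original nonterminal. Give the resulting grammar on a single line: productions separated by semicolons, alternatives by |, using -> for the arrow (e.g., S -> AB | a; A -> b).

S -> fg | Nfg; B -> S | g | NS; N -> f | g | gB | gN | gNB

Nullable set: {B, N}.
S -> Nfg: N nullable, giving Nfg | fg.
Drop B -> ε.
B -> NS: N nullable, giving NS | S.
Drop N -> ε.
N -> gB: B nullable, giving g | gB.
N -> gNB: N, B nullable, giving g | gB | gN | gNB.
Unchanged (no nullable symbols): S -> fg; B -> g; N -> f.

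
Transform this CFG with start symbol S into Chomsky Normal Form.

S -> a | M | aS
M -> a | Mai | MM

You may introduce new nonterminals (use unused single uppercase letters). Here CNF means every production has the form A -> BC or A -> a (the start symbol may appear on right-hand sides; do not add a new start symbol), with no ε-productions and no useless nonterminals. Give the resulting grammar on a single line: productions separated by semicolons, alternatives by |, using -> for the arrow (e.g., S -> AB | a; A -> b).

No ε-productions.
After unit-elimination: S -> a | MM | aS | Mai; M -> a | MM | Mai.
TERM: introduce A -> a, B -> i and substitute in every rule of length ≥2.
BIN: M -> MAB becomes M -> MC, C -> AB; S -> MAB becomes S -> MD, D -> AB.

S -> a | AS | MD | MM; A -> a; B -> i; C -> AB; D -> AB; M -> a | MC | MM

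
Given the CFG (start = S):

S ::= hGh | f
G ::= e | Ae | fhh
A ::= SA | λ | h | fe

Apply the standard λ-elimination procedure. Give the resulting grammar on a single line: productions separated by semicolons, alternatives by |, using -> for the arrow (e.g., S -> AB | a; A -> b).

Nullable set: {A}.
Drop A -> λ.
A -> SA: A nullable, giving S | SA.
G -> Ae: A nullable, giving Ae | e.
Unchanged (no nullable symbols): S -> f; S -> hGh; A -> fe; A -> h; G -> e; G -> fhh.

S -> f | hGh; A -> S | h | SA | fe; G -> e | Ae | fhh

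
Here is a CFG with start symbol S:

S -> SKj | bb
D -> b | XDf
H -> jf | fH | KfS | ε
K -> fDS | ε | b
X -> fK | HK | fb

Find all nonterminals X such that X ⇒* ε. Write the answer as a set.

{H, K, X}

Directly nullable (have an ε-rule): {H, K}.
X is nullable via X -> HK (every symbol on the right is already known nullable).
Not nullable: D, S — each has a terminal in every rule's right-hand side or depends on a non-nullable symbol.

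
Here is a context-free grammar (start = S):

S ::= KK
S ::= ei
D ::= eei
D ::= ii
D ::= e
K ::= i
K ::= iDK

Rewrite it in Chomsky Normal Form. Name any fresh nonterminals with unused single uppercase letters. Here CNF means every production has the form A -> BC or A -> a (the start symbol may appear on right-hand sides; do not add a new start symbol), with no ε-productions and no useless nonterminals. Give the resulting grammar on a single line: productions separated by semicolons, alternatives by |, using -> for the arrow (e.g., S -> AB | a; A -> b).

No ε-productions.
No unit productions to eliminate.
TERM: introduce A -> e, B -> i and substitute in every rule of length ≥2.
BIN: D -> AAB becomes D -> AC, C -> AB; K -> BDK becomes K -> BE, E -> DK.

S -> AB | KK; A -> e; B -> i; C -> AB; D -> e | AC | BB; E -> DK; K -> i | BE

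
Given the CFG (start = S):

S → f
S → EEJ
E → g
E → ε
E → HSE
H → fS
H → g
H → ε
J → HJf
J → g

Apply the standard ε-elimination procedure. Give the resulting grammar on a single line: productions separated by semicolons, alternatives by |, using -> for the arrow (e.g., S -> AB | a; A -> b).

Nullable set: {E, H}.
S -> EEJ: E, E nullable, giving EEJ | EJ | J.
Drop E -> ε.
E -> HSE: H, E nullable, giving HS | HSE | S | SE.
Drop H -> ε.
J -> HJf: H nullable, giving HJf | Jf.
Unchanged (no nullable symbols): S -> f; E -> g; H -> fS; H -> g; J -> g.

S -> J | f | EJ | EEJ; E -> S | g | HS | SE | HSE; H -> g | fS; J -> g | Jf | HJf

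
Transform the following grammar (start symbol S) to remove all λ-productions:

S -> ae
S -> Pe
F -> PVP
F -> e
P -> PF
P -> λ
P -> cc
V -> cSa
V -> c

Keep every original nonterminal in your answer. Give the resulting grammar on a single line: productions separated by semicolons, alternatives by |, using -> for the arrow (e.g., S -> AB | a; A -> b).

S -> e | Pe | ae; F -> V | e | PV | VP | PVP; P -> F | PF | cc; V -> c | cSa

Nullable set: {P}.
S -> Pe: P nullable, giving Pe | e.
F -> PVP: P, P nullable, giving PV | PVP | V | VP.
Drop P -> λ.
P -> PF: P nullable, giving F | PF.
Unchanged (no nullable symbols): S -> ae; F -> e; P -> cc; V -> c; V -> cSa.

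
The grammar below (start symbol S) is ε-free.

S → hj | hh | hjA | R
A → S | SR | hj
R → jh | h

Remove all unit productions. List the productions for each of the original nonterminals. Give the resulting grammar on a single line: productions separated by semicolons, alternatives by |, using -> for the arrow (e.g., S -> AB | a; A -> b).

Unit productions: A->S, S->R.
Unit pairs (A ⇒* B via units): (A,R), (A,S), (S,R).
S: inherits non-unit rules of {R, S} → h | hh | hj | hjA | jh.
A: inherits non-unit rules of {A, R, S} → SR | h | hh | hj | hjA | jh.
R: inherits non-unit rules of {R} → h | jh.

S -> h | hh | hj | jh | hjA; A -> h | SR | hh | hj | jh | hjA; R -> h | jh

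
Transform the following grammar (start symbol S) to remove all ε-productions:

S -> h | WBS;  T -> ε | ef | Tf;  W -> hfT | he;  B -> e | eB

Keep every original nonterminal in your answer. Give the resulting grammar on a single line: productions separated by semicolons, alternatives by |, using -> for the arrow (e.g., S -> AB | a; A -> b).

S -> h | WBS; B -> e | eB; T -> f | Tf | ef; W -> he | hf | hfT

Nullable set: {T}.
Drop T -> ε.
T -> Tf: T nullable, giving Tf | f.
W -> hfT: T nullable, giving hf | hfT.
Unchanged (no nullable symbols): S -> WBS; S -> h; B -> e; B -> eB; T -> ef; W -> he.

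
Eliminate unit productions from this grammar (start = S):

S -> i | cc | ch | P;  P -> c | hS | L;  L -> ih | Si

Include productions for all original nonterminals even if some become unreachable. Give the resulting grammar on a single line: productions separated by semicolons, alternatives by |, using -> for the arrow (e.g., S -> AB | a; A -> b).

S -> c | i | Si | cc | ch | hS | ih; L -> Si | ih; P -> c | Si | hS | ih

Unit productions: P->L, S->P.
Unit pairs (A ⇒* B via units): (P,L), (S,L), (S,P).
S: inherits non-unit rules of {L, P, S} → Si | c | cc | ch | hS | i | ih.
L: inherits non-unit rules of {L} → Si | ih.
P: inherits non-unit rules of {L, P} → Si | c | hS | ih.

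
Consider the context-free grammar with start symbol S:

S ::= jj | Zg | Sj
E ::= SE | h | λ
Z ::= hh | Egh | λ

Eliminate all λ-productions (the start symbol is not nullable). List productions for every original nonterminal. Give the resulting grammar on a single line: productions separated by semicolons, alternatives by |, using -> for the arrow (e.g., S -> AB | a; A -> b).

S -> g | Sj | Zg | jj; E -> S | h | SE; Z -> gh | hh | Egh

Nullable set: {E, Z}.
S -> Zg: Z nullable, giving Zg | g.
Drop E -> λ.
E -> SE: E nullable, giving S | SE.
Drop Z -> λ.
Z -> Egh: E nullable, giving Egh | gh.
Unchanged (no nullable symbols): S -> Sj; S -> jj; E -> h; Z -> hh.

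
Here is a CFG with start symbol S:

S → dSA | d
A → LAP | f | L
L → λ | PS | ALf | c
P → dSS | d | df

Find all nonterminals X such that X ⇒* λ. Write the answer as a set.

Directly nullable (have an ε-rule): {L}.
A is nullable via A -> L (every symbol on the right is already known nullable).
Not nullable: P, S — each has a terminal in every rule's right-hand side or depends on a non-nullable symbol.

{A, L}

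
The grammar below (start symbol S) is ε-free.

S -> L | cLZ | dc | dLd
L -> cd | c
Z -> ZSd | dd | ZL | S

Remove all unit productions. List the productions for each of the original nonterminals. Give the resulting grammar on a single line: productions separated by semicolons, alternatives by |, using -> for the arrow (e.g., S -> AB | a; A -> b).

Unit productions: S->L, Z->S.
Unit pairs (A ⇒* B via units): (S,L), (Z,L), (Z,S).
S: inherits non-unit rules of {L, S} → c | cLZ | cd | dLd | dc.
L: inherits non-unit rules of {L} → c | cd.
Z: inherits non-unit rules of {L, S, Z} → ZL | ZSd | c | cLZ | cd | dLd | dc | dd.

S -> c | cd | dc | cLZ | dLd; L -> c | cd; Z -> c | ZL | cd | dc | dd | ZSd | cLZ | dLd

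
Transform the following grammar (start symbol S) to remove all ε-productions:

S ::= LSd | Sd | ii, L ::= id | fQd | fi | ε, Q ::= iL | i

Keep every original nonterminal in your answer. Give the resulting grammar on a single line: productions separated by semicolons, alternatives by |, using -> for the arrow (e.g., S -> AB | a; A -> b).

S -> Sd | ii | LSd; L -> fi | id | fQd; Q -> i | iL

Nullable set: {L}.
S -> LSd: L nullable, giving LSd | Sd.
Drop L -> ε.
Q -> iL: L nullable, giving i | iL.
Unchanged (no nullable symbols): S -> Sd; S -> ii; L -> fQd; L -> fi; L -> id; Q -> i.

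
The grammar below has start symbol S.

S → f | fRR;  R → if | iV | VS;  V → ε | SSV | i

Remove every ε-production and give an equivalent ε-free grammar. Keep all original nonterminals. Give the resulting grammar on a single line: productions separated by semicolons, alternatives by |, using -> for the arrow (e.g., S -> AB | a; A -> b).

S -> f | fRR; R -> S | i | VS | iV | if; V -> i | SS | SSV

Nullable set: {V}.
R -> VS: V nullable, giving S | VS.
R -> iV: V nullable, giving i | iV.
Drop V -> ε.
V -> SSV: V nullable, giving SS | SSV.
Unchanged (no nullable symbols): S -> f; S -> fRR; R -> if; V -> i.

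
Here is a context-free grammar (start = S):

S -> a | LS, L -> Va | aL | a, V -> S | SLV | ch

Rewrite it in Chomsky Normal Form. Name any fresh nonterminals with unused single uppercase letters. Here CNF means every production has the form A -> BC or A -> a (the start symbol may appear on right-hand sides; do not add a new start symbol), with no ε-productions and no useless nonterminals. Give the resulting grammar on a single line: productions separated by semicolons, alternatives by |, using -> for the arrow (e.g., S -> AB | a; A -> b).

S -> a | LS; A -> a; B -> c; C -> h; D -> LV; L -> a | AL | VA; V -> a | BC | LS | SD

No ε-productions.
After unit-elimination: S -> a | LS; L -> a | Va | aL; V -> a | LS | ch | SLV.
TERM: introduce A -> a, B -> c, C -> h and substitute in every rule of length ≥2.
BIN: V -> SLV becomes V -> SD, D -> LV.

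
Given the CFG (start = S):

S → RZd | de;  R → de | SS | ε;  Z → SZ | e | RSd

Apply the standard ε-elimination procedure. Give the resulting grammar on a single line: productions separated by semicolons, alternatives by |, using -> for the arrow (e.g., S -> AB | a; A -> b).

Nullable set: {R}.
S -> RZd: R nullable, giving RZd | Zd.
Drop R -> ε.
Z -> RSd: R nullable, giving RSd | Sd.
Unchanged (no nullable symbols): S -> de; R -> SS; R -> de; Z -> SZ; Z -> e.

S -> Zd | de | RZd; R -> SS | de; Z -> e | SZ | Sd | RSd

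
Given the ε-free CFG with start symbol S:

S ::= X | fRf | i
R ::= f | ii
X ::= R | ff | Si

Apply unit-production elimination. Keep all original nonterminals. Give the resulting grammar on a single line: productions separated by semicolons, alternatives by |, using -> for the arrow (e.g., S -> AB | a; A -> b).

S -> f | i | Si | ff | ii | fRf; R -> f | ii; X -> f | Si | ff | ii

Unit productions: S->X, X->R.
Unit pairs (A ⇒* B via units): (S,R), (S,X), (X,R).
S: inherits non-unit rules of {R, S, X} → Si | f | fRf | ff | i | ii.
R: inherits non-unit rules of {R} → f | ii.
X: inherits non-unit rules of {R, X} → Si | f | ff | ii.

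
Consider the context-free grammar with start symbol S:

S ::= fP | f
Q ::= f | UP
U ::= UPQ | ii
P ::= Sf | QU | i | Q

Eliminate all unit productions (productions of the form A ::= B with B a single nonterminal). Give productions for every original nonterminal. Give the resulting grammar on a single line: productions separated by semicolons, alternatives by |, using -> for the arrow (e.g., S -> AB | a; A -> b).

S -> f | fP; P -> f | i | QU | Sf | UP; Q -> f | UP; U -> ii | UPQ

Unit productions: P->Q.
Unit pairs (A ⇒* B via units): (P,Q).
S: inherits non-unit rules of {S} → f | fP.
P: inherits non-unit rules of {P, Q} → QU | Sf | UP | f | i.
Q: inherits non-unit rules of {Q} → UP | f.
U: inherits non-unit rules of {U} → UPQ | ii.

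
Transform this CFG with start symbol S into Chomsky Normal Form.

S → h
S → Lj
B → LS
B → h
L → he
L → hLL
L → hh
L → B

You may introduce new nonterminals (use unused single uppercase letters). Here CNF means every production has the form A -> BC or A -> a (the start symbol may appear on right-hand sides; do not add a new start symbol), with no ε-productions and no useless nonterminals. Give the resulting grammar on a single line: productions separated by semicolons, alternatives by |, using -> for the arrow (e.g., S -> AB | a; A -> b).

No ε-productions.
After unit-elimination: S -> h | Lj; B -> h | LS; L -> h | LS | he | hh | hLL.
TERM: introduce C -> e, A -> h, D -> j and substitute in every rule of length ≥2.
BIN: L -> ALL becomes L -> AE, E -> LL.
Drop unreachable/unproductive: B.

S -> h | LD; A -> h; C -> e; D -> j; E -> LL; L -> h | AA | AC | AE | LS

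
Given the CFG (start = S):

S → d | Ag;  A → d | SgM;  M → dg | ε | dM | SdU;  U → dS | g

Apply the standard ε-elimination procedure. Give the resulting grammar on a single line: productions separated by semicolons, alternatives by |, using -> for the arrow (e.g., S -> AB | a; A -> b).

Nullable set: {M}.
A -> SgM: M nullable, giving Sg | SgM.
Drop M -> ε.
M -> dM: M nullable, giving d | dM.
Unchanged (no nullable symbols): S -> Ag; S -> d; A -> d; M -> SdU; M -> dg; U -> dS; U -> g.

S -> d | Ag; A -> d | Sg | SgM; M -> d | dM | dg | SdU; U -> g | dS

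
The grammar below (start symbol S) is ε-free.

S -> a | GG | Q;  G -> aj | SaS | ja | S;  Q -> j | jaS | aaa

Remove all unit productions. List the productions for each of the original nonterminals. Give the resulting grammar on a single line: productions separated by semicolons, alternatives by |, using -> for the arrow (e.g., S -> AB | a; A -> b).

Unit productions: G->S, S->Q.
Unit pairs (A ⇒* B via units): (G,Q), (G,S), (S,Q).
S: inherits non-unit rules of {Q, S} → GG | a | aaa | j | jaS.
G: inherits non-unit rules of {G, Q, S} → GG | SaS | a | aaa | aj | j | ja | jaS.
Q: inherits non-unit rules of {Q} → aaa | j | jaS.

S -> a | j | GG | aaa | jaS; G -> a | j | GG | aj | ja | SaS | aaa | jaS; Q -> j | aaa | jaS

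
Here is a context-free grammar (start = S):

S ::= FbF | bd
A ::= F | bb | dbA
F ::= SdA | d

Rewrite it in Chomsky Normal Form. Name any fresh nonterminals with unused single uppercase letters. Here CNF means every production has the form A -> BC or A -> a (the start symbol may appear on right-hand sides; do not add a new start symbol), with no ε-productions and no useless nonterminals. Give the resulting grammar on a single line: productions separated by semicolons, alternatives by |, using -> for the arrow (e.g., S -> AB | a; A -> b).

S -> CB | FH; A -> d | BD | CC | SE; B -> d; C -> b; D -> CA; E -> BA; F -> d | SG; G -> BA; H -> CF

No ε-productions.
After unit-elimination: S -> bd | FbF; A -> d | bb | SdA | dbA; F -> d | SdA.
TERM: introduce C -> b, B -> d and substitute in every rule of length ≥2.
BIN: A -> BCA becomes A -> BD, D -> CA; A -> SBA becomes A -> SE, E -> BA; F -> SBA becomes F -> SG, G -> BA; S -> FCF becomes S -> FH, H -> CF.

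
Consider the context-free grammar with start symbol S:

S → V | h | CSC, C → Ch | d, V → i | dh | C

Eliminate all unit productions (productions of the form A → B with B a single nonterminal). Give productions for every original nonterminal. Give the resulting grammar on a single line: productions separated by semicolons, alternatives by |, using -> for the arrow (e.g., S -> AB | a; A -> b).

Unit productions: S->V, V->C.
Unit pairs (A ⇒* B via units): (S,C), (S,V), (V,C).
S: inherits non-unit rules of {C, S, V} → CSC | Ch | d | dh | h | i.
C: inherits non-unit rules of {C} → Ch | d.
V: inherits non-unit rules of {C, V} → Ch | d | dh | i.

S -> d | h | i | Ch | dh | CSC; C -> d | Ch; V -> d | i | Ch | dh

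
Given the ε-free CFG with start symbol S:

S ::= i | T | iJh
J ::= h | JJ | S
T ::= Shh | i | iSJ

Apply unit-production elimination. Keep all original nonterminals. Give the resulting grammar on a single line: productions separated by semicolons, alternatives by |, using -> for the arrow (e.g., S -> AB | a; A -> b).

Unit productions: J->S, S->T.
Unit pairs (A ⇒* B via units): (J,S), (J,T), (S,T).
S: inherits non-unit rules of {S, T} → Shh | i | iJh | iSJ.
J: inherits non-unit rules of {J, S, T} → JJ | Shh | h | i | iJh | iSJ.
T: inherits non-unit rules of {T} → Shh | i | iSJ.

S -> i | Shh | iJh | iSJ; J -> h | i | JJ | Shh | iJh | iSJ; T -> i | Shh | iSJ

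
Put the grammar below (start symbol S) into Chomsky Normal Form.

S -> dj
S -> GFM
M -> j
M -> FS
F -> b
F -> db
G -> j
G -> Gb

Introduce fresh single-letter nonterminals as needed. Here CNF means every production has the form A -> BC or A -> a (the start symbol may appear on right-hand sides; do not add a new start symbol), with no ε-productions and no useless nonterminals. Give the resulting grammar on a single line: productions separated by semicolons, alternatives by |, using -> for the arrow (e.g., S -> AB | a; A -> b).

S -> AC | GD; A -> d; B -> b; C -> j; D -> FM; F -> b | AB; G -> j | GB; M -> j | FS

No ε-productions.
No unit productions to eliminate.
TERM: introduce B -> b, A -> d, C -> j and substitute in every rule of length ≥2.
BIN: S -> GFM becomes S -> GD, D -> FM.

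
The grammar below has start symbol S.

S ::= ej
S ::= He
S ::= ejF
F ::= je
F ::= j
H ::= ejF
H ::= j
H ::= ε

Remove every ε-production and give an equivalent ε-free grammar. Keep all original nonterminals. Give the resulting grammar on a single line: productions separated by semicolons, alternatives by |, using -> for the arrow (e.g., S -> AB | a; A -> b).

S -> e | He | ej | ejF; F -> j | je; H -> j | ejF

Nullable set: {H}.
S -> He: H nullable, giving He | e.
Drop H -> ε.
Unchanged (no nullable symbols): S -> ej; S -> ejF; F -> j; F -> je; H -> ejF; H -> j.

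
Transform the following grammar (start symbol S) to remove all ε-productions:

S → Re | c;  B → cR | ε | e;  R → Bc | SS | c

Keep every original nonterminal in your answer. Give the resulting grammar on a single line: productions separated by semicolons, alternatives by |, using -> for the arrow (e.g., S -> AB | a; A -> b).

Nullable set: {B}.
Drop B -> ε.
R -> Bc: B nullable, giving Bc | c.
Unchanged (no nullable symbols): S -> Re; S -> c; B -> cR; B -> e; R -> SS; R -> c.

S -> c | Re; B -> e | cR; R -> c | Bc | SS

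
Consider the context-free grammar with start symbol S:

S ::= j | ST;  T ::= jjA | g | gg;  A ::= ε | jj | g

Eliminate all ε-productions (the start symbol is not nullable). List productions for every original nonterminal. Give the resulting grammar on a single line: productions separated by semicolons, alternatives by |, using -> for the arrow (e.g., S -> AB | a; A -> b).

Nullable set: {A}.
Drop A -> ε.
T -> jjA: A nullable, giving jj | jjA.
Unchanged (no nullable symbols): S -> ST; S -> j; A -> g; A -> jj; T -> g; T -> gg.

S -> j | ST; A -> g | jj; T -> g | gg | jj | jjA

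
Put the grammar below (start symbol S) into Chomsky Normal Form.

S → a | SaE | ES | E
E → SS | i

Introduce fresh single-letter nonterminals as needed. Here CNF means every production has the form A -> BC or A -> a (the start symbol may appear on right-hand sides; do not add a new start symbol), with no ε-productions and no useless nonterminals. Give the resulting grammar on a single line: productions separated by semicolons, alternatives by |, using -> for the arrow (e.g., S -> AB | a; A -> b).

No ε-productions.
After unit-elimination: S -> a | i | ES | SS | SaE; E -> i | SS.
TERM: introduce A -> a and substitute in every rule of length ≥2.
BIN: S -> SAE becomes S -> SB, B -> AE.

S -> a | i | ES | SB | SS; A -> a; B -> AE; E -> i | SS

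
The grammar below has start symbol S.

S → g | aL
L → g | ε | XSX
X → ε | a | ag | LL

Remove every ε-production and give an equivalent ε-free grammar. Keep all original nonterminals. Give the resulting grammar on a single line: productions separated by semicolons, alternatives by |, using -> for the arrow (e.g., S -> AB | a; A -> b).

Nullable set: {L, X}.
S -> aL: L nullable, giving a | aL.
Drop L -> ε.
L -> XSX: X, X nullable, giving S | SX | XS | XSX.
Drop X -> ε.
X -> LL: L, L nullable, giving L | LL.
Unchanged (no nullable symbols): S -> g; L -> g; X -> a; X -> ag.

S -> a | g | aL; L -> S | g | SX | XS | XSX; X -> L | a | LL | ag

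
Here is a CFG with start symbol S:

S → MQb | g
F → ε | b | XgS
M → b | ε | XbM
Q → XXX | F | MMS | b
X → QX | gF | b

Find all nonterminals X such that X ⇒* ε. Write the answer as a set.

{F, M, Q}

Directly nullable (have an ε-rule): {F, M}.
Q is nullable via Q -> F (every symbol on the right is already known nullable).
Not nullable: S, X — each has a terminal in every rule's right-hand side or depends on a non-nullable symbol.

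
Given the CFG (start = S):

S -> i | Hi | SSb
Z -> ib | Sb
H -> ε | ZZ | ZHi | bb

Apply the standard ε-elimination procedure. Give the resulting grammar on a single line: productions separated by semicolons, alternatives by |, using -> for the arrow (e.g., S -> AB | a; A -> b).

Nullable set: {H}.
S -> Hi: H nullable, giving Hi | i.
Drop H -> ε.
H -> ZHi: H nullable, giving ZHi | Zi.
Unchanged (no nullable symbols): S -> SSb; S -> i; H -> ZZ; H -> bb; Z -> Sb; Z -> ib.

S -> i | Hi | SSb; H -> ZZ | Zi | bb | ZHi; Z -> Sb | ib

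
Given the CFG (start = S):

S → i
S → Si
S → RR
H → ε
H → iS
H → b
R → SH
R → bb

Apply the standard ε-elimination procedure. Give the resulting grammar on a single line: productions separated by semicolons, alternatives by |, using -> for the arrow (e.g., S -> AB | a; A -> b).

S -> i | RR | Si; H -> b | iS; R -> S | SH | bb

Nullable set: {H}.
Drop H -> ε.
R -> SH: H nullable, giving S | SH.
Unchanged (no nullable symbols): S -> RR; S -> Si; S -> i; H -> b; H -> iS; R -> bb.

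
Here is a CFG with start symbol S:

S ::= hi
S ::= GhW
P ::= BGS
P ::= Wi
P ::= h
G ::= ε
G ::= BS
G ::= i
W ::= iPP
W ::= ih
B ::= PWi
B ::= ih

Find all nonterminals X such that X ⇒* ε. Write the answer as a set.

{G}

Directly nullable (have an ε-rule): {G}.
Not nullable: B, P, S, W — each has a terminal in every rule's right-hand side or depends on a non-nullable symbol.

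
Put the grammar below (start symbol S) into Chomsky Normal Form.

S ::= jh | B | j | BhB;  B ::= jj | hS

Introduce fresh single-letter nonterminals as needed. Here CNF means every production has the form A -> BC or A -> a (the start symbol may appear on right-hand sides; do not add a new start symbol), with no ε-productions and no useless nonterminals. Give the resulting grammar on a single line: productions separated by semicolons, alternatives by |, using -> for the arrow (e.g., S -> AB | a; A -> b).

S -> j | AS | BD | CA | CC; A -> h; B -> AS | CC; C -> j; D -> AB

No ε-productions.
After unit-elimination: S -> j | hS | jh | jj | BhB; B -> hS | jj.
TERM: introduce A -> h, C -> j and substitute in every rule of length ≥2.
BIN: S -> BAB becomes S -> BD, D -> AB.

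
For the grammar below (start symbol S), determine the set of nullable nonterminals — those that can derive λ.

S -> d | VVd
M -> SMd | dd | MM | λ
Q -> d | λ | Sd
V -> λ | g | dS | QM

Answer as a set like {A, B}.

{M, Q, V}

Directly nullable (have an ε-rule): {M, Q, V}.
Not nullable: S — each has a terminal in every rule's right-hand side or depends on a non-nullable symbol.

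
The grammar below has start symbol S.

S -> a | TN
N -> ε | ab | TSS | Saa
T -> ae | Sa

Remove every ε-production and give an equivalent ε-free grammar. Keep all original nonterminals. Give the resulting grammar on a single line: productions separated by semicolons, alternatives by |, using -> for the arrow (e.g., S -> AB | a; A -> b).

S -> T | a | TN; N -> ab | Saa | TSS; T -> Sa | ae

Nullable set: {N}.
S -> TN: N nullable, giving T | TN.
Drop N -> ε.
Unchanged (no nullable symbols): S -> a; N -> Saa; N -> TSS; N -> ab; T -> Sa; T -> ae.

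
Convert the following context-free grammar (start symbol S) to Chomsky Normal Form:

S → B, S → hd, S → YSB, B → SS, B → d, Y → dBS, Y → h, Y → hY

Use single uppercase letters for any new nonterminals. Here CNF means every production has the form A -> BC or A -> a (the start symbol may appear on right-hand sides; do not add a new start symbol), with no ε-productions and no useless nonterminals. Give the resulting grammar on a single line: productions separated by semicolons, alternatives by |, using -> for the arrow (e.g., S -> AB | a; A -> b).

S -> d | AC | SS | YD; A -> h; B -> d | SS; C -> d; D -> SB; E -> BS; Y -> h | AY | CE

No ε-productions.
After unit-elimination: S -> d | SS | hd | YSB; B -> d | SS; Y -> h | hY | dBS.
TERM: introduce C -> d, A -> h and substitute in every rule of length ≥2.
BIN: S -> YSB becomes S -> YD, D -> SB; Y -> CBS becomes Y -> CE, E -> BS.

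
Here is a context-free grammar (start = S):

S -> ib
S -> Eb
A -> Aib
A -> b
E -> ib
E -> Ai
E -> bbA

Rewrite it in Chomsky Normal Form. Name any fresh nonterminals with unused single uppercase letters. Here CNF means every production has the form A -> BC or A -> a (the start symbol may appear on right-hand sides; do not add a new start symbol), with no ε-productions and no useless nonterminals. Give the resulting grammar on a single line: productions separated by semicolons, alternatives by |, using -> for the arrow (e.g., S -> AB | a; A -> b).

S -> BC | EC; A -> b | AD; B -> i; C -> b; D -> BC; E -> AB | BC | CF; F -> CA

No ε-productions.
No unit productions to eliminate.
TERM: introduce C -> b, B -> i and substitute in every rule of length ≥2.
BIN: A -> ABC becomes A -> AD, D -> BC; E -> CCA becomes E -> CF, F -> CA.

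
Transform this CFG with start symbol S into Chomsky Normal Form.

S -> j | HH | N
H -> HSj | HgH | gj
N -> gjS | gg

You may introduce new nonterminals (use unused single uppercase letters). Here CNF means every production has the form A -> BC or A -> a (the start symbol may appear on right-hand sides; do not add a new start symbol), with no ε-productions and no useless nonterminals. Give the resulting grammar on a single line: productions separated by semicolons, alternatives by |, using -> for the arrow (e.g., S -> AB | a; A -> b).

S -> j | BB | BF | HH; A -> j; B -> g; C -> BH; D -> SA; F -> AS; H -> BA | HC | HD

No ε-productions.
After unit-elimination: S -> j | HH | gg | gjS; H -> gj | HSj | HgH; N -> gg | gjS.
TERM: introduce B -> g, A -> j and substitute in every rule of length ≥2.
BIN: H -> HBH becomes H -> HC, C -> BH; H -> HSA becomes H -> HD, D -> SA; N -> BAS becomes N -> BE, E -> AS; S -> BAS becomes S -> BF, F -> AS.
Drop unreachable/unproductive: N.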